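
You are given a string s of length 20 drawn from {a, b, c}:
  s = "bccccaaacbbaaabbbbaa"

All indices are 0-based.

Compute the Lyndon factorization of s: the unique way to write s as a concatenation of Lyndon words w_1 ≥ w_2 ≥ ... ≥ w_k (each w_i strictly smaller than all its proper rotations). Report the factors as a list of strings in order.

["bcccc", "aaacbb", "aaabbbb", "a", "a"]

emit factor 1: 'bcccc' (i=0, period=5)
emit factor 2: 'aaacbb' (i=5, period=6)
emit factor 3: 'aaabbbb' (i=11, period=7)
emit factor 4: 'a' (i=18, period=1)
emit factor 5: 'a' (i=19, period=1)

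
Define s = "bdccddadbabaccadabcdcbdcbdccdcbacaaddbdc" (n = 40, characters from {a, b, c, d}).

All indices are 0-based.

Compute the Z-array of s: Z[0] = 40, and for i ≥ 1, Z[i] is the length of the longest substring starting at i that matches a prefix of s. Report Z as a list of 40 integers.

Z[0]=40
i=1: outside box; Z[1]=0
i=2: outside box; Z[2]=0
i=3: outside box; Z[3]=0
i=4: outside box; Z[4]=0
i=5: outside box; Z[5]=0
i=6: outside box; Z[6]=0
i=7: outside box; Z[7]=0
i=8: outside box; Z[8]=1 extend→box=[8,9)
i=9: outside box; Z[9]=0
i=10: outside box; Z[10]=1 extend→box=[10,11)
i=11: outside box; Z[11]=0
i=12: outside box; Z[12]=0
i=13: outside box; Z[13]=0
i=14: outside box; Z[14]=0
i=15: outside box; Z[15]=0
i=16: outside box; Z[16]=0
i=17: outside box; Z[17]=1 extend→box=[17,18)
i=18: outside box; Z[18]=0
i=19: outside box; Z[19]=0
i=20: outside box; Z[20]=0
i=21: outside box; Z[21]=3 extend→box=[21,24)
i=22: min(r-i=2, Z[1]=0)=0; Z[22]=0
i=23: min(r-i=1, Z[2]=0)=0; Z[23]=0
i=24: outside box; Z[24]=5 extend→box=[24,29)
i=25: min(r-i=4, Z[1]=0)=0; Z[25]=0
i=26: min(r-i=3, Z[2]=0)=0; Z[26]=0
i=27: min(r-i=2, Z[3]=0)=0; Z[27]=0
i=28: min(r-i=1, Z[4]=0)=0; Z[28]=0
i=29: outside box; Z[29]=0
i=30: outside box; Z[30]=1 extend→box=[30,31)
i=31: outside box; Z[31]=0
i=32: outside box; Z[32]=0
i=33: outside box; Z[33]=0
i=34: outside box; Z[34]=0
i=35: outside box; Z[35]=0
i=36: outside box; Z[36]=0
i=37: outside box; Z[37]=3 extend→box=[37,40)
i=38: min(r-i=2, Z[1]=0)=0; Z[38]=0
i=39: min(r-i=1, Z[2]=0)=0; Z[39]=0

[40, 0, 0, 0, 0, 0, 0, 0, 1, 0, 1, 0, 0, 0, 0, 0, 0, 1, 0, 0, 0, 3, 0, 0, 5, 0, 0, 0, 0, 0, 1, 0, 0, 0, 0, 0, 0, 3, 0, 0]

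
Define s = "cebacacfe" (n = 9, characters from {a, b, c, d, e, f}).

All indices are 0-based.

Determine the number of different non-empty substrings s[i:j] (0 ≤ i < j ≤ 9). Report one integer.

40

rank→(start, suffix):
  0 → (3, 'acacfe')
  1 → (5, 'acfe')
  2 → (2, 'bacacfe')
  3 → (4, 'cacfe')
  4 → (0, 'cebacacfe')
  5 → (6, 'cfe')
  6 → (8, 'e')
  7 → (1, 'ebacacfe')
  8 → (7, 'fe')

SA = [3, 5, 2, 4, 0, 6, 8, 1, 7]
[i] adj suffixes → lcp
  [1] 3/5 → 2 ('ac')
  [2] 5/2 → 0 ('')
  [3] 2/4 → 0 ('')
  [4] 4/0 → 1 ('c')
  [5] 0/6 → 1 ('c')
  [6] 6/8 → 0 ('')
  [7] 8/1 → 1 ('e')
  [8] 1/7 → 0 ('')

n(n+1)/2 = 9·10/2 = 45
Σ LCP = 0 + 2 + 0 + 0 + 1 + 1 + 0 + 1 + 0 = 5
distinct = 45 − 5 = 40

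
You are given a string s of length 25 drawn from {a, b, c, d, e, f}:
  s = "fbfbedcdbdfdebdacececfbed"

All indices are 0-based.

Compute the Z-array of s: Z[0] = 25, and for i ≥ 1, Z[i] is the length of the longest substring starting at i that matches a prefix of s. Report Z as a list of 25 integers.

[25, 0, 2, 0, 0, 0, 0, 0, 0, 0, 1, 0, 0, 0, 0, 0, 0, 0, 0, 0, 0, 2, 0, 0, 0]

Z[0]=25
i=1: fresh scan; Z[1]=0
i=2: fresh scan; Z[2]=2 extend→box=[2,4)
i=3: min(r-i=1, Z[1]=0)=0; Z[3]=0
i=4: fresh scan; Z[4]=0
i=5: fresh scan; Z[5]=0
i=6: fresh scan; Z[6]=0
i=7: fresh scan; Z[7]=0
i=8: fresh scan; Z[8]=0
i=9: fresh scan; Z[9]=0
i=10: fresh scan; Z[10]=1 extend→box=[10,11)
i=11: fresh scan; Z[11]=0
i=12: fresh scan; Z[12]=0
i=13: fresh scan; Z[13]=0
i=14: fresh scan; Z[14]=0
i=15: fresh scan; Z[15]=0
i=16: fresh scan; Z[16]=0
i=17: fresh scan; Z[17]=0
i=18: fresh scan; Z[18]=0
i=19: fresh scan; Z[19]=0
i=20: fresh scan; Z[20]=0
i=21: fresh scan; Z[21]=2 extend→box=[21,23)
i=22: min(r-i=1, Z[1]=0)=0; Z[22]=0
i=23: fresh scan; Z[23]=0
i=24: fresh scan; Z[24]=0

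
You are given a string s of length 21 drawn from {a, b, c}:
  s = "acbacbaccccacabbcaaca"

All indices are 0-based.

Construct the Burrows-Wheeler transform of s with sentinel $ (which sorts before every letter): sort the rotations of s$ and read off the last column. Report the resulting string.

acccac$bbccababacaacca

rank  rotation                last
    0  $acbacbaccccacabbcaaca  a
    1  a$acbacbaccccacabbcaac  c
    2  aaca$acbacbaccccacabbc  c
    3  abbcaaca$acbacbaccccac  c
    4  aca$acbacbaccccacabbca  a
    5  acabbcaaca$acbacbacccc  c
    6  acbacbaccccacabbcaaca$  $
    7  acbaccccacabbcaaca$acb  b
    8  accccacabbcaaca$acbacb  b
    9  bacbaccccacabbcaaca$ac  c
   10  baccccacabbcaaca$acbac  c
   11  bbcaaca$acbacbaccccaca  a
   12  bcaaca$acbacbaccccacab  b
   13  ca$acbacbaccccacabbcaa  a
   14  caaca$acbacbaccccacabb  b
   15  cabbcaaca$acbacbacccca  a
   16  cacabbcaaca$acbacbaccc  c
   17  cbacbaccccacabbcaaca$a  a
   18  cbaccccacabbcaaca$acba  a
   19  ccacabbcaaca$acbacbacc  c
   20  cccacabbcaaca$acbacbac  c
   21  ccccacabbcaaca$acbacba  a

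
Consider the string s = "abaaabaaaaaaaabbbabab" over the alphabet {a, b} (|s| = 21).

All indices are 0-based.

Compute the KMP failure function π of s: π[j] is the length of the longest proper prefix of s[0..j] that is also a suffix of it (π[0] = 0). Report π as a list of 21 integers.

[0, 0, 1, 1, 1, 2, 3, 4, 5, 1, 1, 1, 1, 1, 2, 0, 0, 1, 2, 3, 2]

π[0] = 0
j=1 s[j]='b': π[1]=0 (border '')
j=2 s[j]='a': π[2]=1 (border 'a')
j=3 s[j]='a': k: 1→0; π[3]=1 (border 'a')
j=4 s[j]='a': k: 1→0; π[4]=1 (border 'a')
j=5 s[j]='b': π[5]=2 (border 'ab')
j=6 s[j]='a': π[6]=3 (border 'aba')
j=7 s[j]='a': π[7]=4 (border 'abaa')
j=8 s[j]='a': π[8]=5 (border 'abaaa')
j=9 s[j]='a': k: 5→1→0; π[9]=1 (border 'a')
j=10 s[j]='a': k: 1→0; π[10]=1 (border 'a')
j=11 s[j]='a': k: 1→0; π[11]=1 (border 'a')
j=12 s[j]='a': k: 1→0; π[12]=1 (border 'a')
j=13 s[j]='a': k: 1→0; π[13]=1 (border 'a')
j=14 s[j]='b': π[14]=2 (border 'ab')
j=15 s[j]='b': k: 2→0; π[15]=0 (border '')
j=16 s[j]='b': π[16]=0 (border '')
j=17 s[j]='a': π[17]=1 (border 'a')
j=18 s[j]='b': π[18]=2 (border 'ab')
j=19 s[j]='a': π[19]=3 (border 'aba')
j=20 s[j]='b': k: 3→1; π[20]=2 (border 'ab')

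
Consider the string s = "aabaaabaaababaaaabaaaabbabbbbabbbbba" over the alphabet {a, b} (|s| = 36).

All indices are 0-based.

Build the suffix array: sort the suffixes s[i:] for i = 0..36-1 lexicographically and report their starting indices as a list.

[35, 13, 18, 14, 3, 7, 19, 15, 0, 4, 8, 20, 11, 16, 1, 5, 9, 21, 24, 29, 34, 12, 17, 2, 6, 10, 23, 28, 33, 22, 27, 32, 26, 31, 25, 30]

sorted suffixes:
  #0 SA[0]=35  'a'
  #1 SA[1]=13  'aaaabaaaabbabbbbabbbbba'
  #2 SA[2]=18  'aaaabbabbbbabbbbba'
  #3 SA[3]=14  'aaabaaaabbabbbbabbbbba'
  #4 SA[4]=3  'aaabaaababaaaabaaaabbabbbbabbbbba'
  #5 SA[5]=7  'aaababaaaabaaaabbabbbbabbbbba'
  #6 SA[6]=19  'aaabbabbbbabbbbba'
  #7 SA[7]=15  'aabaaaabbabbbbabbbbba'
  #8 SA[8]=0  'aabaaabaaababaaaabaaaabbabbbbabbbbba'
  #9 SA[9]=4  'aabaaababaaaabaaaabbabbbbabbbbba'
  #10 SA[10]=8  'aababaaaabaaaabbabbbbabbbbba'
  #11 SA[11]=20  'aabbabbbbabbbbba'
  #12 SA[12]=11  'abaaaabaaaabbabbbbabbbbba'
  #13 SA[13]=16  'abaaaabbabbbbabbbbba'
  #14 SA[14]=1  'abaaabaaababaaaabaaaabbabbbbabbbbba'
  #15 SA[15]=5  'abaaababaaaabaaaabbabbbbabbbbba'
  #16 SA[16]=9  'ababaaaabaaaabbabbbbabbbbba'
  #17 SA[17]=21  'abbabbbbabbbbba'
  #18 SA[18]=24  'abbbbabbbbba'
  #19 SA[19]=29  'abbbbba'
  #20 SA[20]=34  'ba'
  #21 SA[21]=12  'baaaabaaaabbabbbbabbbbba'
  #22 SA[22]=17  'baaaabbabbbbabbbbba'
  #23 SA[23]=2  'baaabaaababaaaabaaaabbabbbbabbbbba'
  #24 SA[24]=6  'baaababaaaabaaaabbabbbbabbbbba'
  #25 SA[25]=10  'babaaaabaaaabbabbbbabbbbba'
  #26 SA[26]=23  'babbbbabbbbba'
  #27 SA[27]=28  'babbbbba'
  #28 SA[28]=33  'bba'
  #29 SA[29]=22  'bbabbbbabbbbba'
  #30 SA[30]=27  'bbabbbbba'
  #31 SA[31]=32  'bbba'
  #32 SA[32]=26  'bbbabbbbba'
  #33 SA[33]=31  'bbbba'
  #34 SA[34]=25  'bbbbabbbbba'
  #35 SA[35]=30  'bbbbba'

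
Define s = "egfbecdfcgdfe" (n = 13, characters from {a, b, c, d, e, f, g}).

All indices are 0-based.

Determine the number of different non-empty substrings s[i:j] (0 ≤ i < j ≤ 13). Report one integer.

83

rank→(start, suffix):
  0 → (3, 'becdfcgdfe')
  1 → (5, 'cdfcgdfe')
  2 → (8, 'cgdfe')
  3 → (6, 'dfcgdfe')
  4 → (10, 'dfe')
  5 → (12, 'e')
  6 → (4, 'ecdfcgdfe')
  7 → (0, 'egfbecdfcgdfe')
  8 → (2, 'fbecdfcgdfe')
  9 → (7, 'fcgdfe')
  10 → (11, 'fe')
  11 → (9, 'gdfe')
  12 → (1, 'gfbecdfcgdfe')

SA = [3, 5, 8, 6, 10, 12, 4, 0, 2, 7, 11, 9, 1]
[i] adj suffixes → lcp
  [1] 3/5 → 0 ('')
  [2] 5/8 → 1 ('c')
  [3] 8/6 → 0 ('')
  [4] 6/10 → 2 ('df')
  [5] 10/12 → 0 ('')
  [6] 12/4 → 1 ('e')
  [7] 4/0 → 1 ('e')
  [8] 0/2 → 0 ('')
  [9] 2/7 → 1 ('f')
  [10] 7/11 → 1 ('f')
  [11] 11/9 → 0 ('')
  [12] 9/1 → 1 ('g')

n(n+1)/2 = 13·14/2 = 91
Σ LCP = 0 + 0 + 1 + 0 + 2 + 0 + 1 + 1 + 0 + 1 + 1 + 0 + 1 = 8
distinct = 91 − 8 = 83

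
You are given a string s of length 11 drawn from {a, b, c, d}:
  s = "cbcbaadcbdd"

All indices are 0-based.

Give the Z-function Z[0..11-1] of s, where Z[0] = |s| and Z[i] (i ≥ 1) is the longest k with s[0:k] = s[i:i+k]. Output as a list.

[11, 0, 2, 0, 0, 0, 0, 2, 0, 0, 0]

Z[0]=11
i=1: outside box; Z[1]=0
i=2: outside box; Z[2]=2 grow→box=[2,4)
i=3: min(r-i=1, Z[1]=0)=0; Z[3]=0
i=4: outside box; Z[4]=0
i=5: outside box; Z[5]=0
i=6: outside box; Z[6]=0
i=7: outside box; Z[7]=2 grow→box=[7,9)
i=8: min(r-i=1, Z[1]=0)=0; Z[8]=0
i=9: outside box; Z[9]=0
i=10: outside box; Z[10]=0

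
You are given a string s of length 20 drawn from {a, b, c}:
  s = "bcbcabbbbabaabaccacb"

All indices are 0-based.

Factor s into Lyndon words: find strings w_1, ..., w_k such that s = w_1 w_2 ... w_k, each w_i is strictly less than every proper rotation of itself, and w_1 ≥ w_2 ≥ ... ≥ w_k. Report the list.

["bc", "bc", "abbbb", "ab", "aabaccacb"]

emit factor 1: 'bc' (i=0, period=2)
emit factor 2: 'bc' (i=2, period=2)
emit factor 3: 'abbbb' (i=4, period=5)
emit factor 4: 'ab' (i=9, period=2)
emit factor 5: 'aabaccacb' (i=11, period=9)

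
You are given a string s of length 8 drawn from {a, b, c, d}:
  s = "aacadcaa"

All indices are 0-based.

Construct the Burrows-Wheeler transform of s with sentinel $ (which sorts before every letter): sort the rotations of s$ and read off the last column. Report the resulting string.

rank  rotation   last
    0  $aacadcaa  a
    1  a$aacadca  a
    2  aa$aacadc  c
    3  aacadcaa$  $
    4  acadcaa$a  a
    5  adcaa$aac  c
    6  caa$aacad  d
    7  cadcaa$aa  a
    8  dcaa$aaca  a

aac$acdaa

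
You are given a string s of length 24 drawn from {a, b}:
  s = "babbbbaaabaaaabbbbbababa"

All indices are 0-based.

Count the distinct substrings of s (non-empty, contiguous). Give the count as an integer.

236

rank | idx | suffix
   0 |  23 | a
   1 |  10 | aaaabbbbbababa
   2 |   6 | aaabaaaabbbbbababa
   3 |  11 | aaabbbbbababa
   4 |   7 | aabaaaabbbbbababa
   5 |  12 | aabbbbbababa
   6 |  21 | aba
   7 |   8 | abaaaabbbbbababa
   8 |  19 | ababa
   9 |   1 | abbbbaaabaaaabbbbbababa
  10 |  13 | abbbbbababa
  11 |  22 | ba
  12 |   9 | baaaabbbbbababa
  13 |   5 | baaabaaaabbbbbababa
  14 |  20 | baba
  15 |  18 | bababa
  16 |   0 | babbbbaaabaaaabbbbbababa
  17 |   4 | bbaaabaaaabbbbbababa
  18 |  17 | bbababa
  19 |   3 | bbbaaabaaaabbbbbababa
  20 |  16 | bbbababa
  21 |   2 | bbbbaaabaaaabbbbbababa
  22 |  15 | bbbbababa
  23 |  14 | bbbbbababa

SA = [23, 10, 6, 11, 7, 12, 21, 8, 19, 1, 13, 22, 9, 5, 20, 18, 0, 4, 17, 3, 16, 2, 15, 14]
[i] adj suffixes → lcp
  [1] 23/10 → 1 ('a')
  [2] 10/6 → 3 ('aaa')
  [3] 6/11 → 4 ('aaab')
  [4] 11/7 → 2 ('aa')
  [5] 7/12 → 3 ('aab')
  [6] 12/21 → 1 ('a')
  [7] 21/8 → 3 ('aba')
  [8] 8/19 → 3 ('aba')
  [9] 19/1 → 2 ('ab')
  [10] 1/13 → 5 ('abbbb')
  [11] 13/22 → 0 ('')
  [12] 22/9 → 2 ('ba')
  [13] 9/5 → 4 ('baaa')
  [14] 5/20 → 2 ('ba')
  [15] 20/18 → 4 ('baba')
  [16] 18/0 → 3 ('bab')
  [17] 0/4 → 1 ('b')
  [18] 4/17 → 3 ('bba')
  [19] 17/3 → 2 ('bb')
  [20] 3/16 → 4 ('bbba')
  [21] 16/2 → 3 ('bbb')
  [22] 2/15 → 5 ('bbbba')
  [23] 15/14 → 4 ('bbbb')

n(n+1)/2 = 24·25/2 = 300
Σ LCP = 0 + 1 + 3 + 4 + 2 + 3 + 1 + 3 + 3 + 2 + 5 + 0 + 2 + 4 + 2 + 4 + 3 + 1 + 3 + 2 + 4 + 3 + 5 + 4 = 64
distinct = 300 − 64 = 236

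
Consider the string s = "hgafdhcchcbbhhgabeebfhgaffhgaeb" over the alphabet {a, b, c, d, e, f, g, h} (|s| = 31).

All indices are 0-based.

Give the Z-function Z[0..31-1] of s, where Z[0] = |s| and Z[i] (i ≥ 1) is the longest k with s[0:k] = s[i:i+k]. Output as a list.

[31, 0, 0, 0, 0, 1, 0, 0, 1, 0, 0, 0, 1, 3, 0, 0, 0, 0, 0, 0, 0, 4, 0, 0, 0, 0, 3, 0, 0, 0, 0]

Z[0]=31
i=1: i≥r, start 0; Z[1]=0
i=2: i≥r, start 0; Z[2]=0
i=3: i≥r, start 0; Z[3]=0
i=4: i≥r, start 0; Z[4]=0
i=5: i≥r, start 0; Z[5]=1 scan→box=[5,6)
i=6: i≥r, start 0; Z[6]=0
i=7: i≥r, start 0; Z[7]=0
i=8: i≥r, start 0; Z[8]=1 scan→box=[8,9)
i=9: i≥r, start 0; Z[9]=0
i=10: i≥r, start 0; Z[10]=0
i=11: i≥r, start 0; Z[11]=0
i=12: i≥r, start 0; Z[12]=1 scan→box=[12,13)
i=13: i≥r, start 0; Z[13]=3 scan→box=[13,16)
i=14: min(r-i=2, Z[1]=0)=0; Z[14]=0
i=15: min(r-i=1, Z[2]=0)=0; Z[15]=0
i=16: i≥r, start 0; Z[16]=0
i=17: i≥r, start 0; Z[17]=0
i=18: i≥r, start 0; Z[18]=0
i=19: i≥r, start 0; Z[19]=0
i=20: i≥r, start 0; Z[20]=0
i=21: i≥r, start 0; Z[21]=4 scan→box=[21,25)
i=22: min(r-i=3, Z[1]=0)=0; Z[22]=0
i=23: min(r-i=2, Z[2]=0)=0; Z[23]=0
i=24: min(r-i=1, Z[3]=0)=0; Z[24]=0
i=25: i≥r, start 0; Z[25]=0
i=26: i≥r, start 0; Z[26]=3 scan→box=[26,29)
i=27: min(r-i=2, Z[1]=0)=0; Z[27]=0
i=28: min(r-i=1, Z[2]=0)=0; Z[28]=0
i=29: i≥r, start 0; Z[29]=0
i=30: i≥r, start 0; Z[30]=0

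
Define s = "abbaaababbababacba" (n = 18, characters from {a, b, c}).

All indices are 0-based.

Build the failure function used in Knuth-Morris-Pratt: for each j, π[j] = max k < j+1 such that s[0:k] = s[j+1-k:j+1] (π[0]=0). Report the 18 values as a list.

π[0] = 0
j=1 s[j]='b': π[1]=0 (border '')
j=2 s[j]='b': π[2]=0 (border '')
j=3 s[j]='a': π[3]=1 (border 'a')
j=4 s[j]='a': k: 1→0; π[4]=1 (border 'a')
j=5 s[j]='a': k: 1→0; π[5]=1 (border 'a')
j=6 s[j]='b': π[6]=2 (border 'ab')
j=7 s[j]='a': k: 2→0; π[7]=1 (border 'a')
j=8 s[j]='b': π[8]=2 (border 'ab')
j=9 s[j]='b': π[9]=3 (border 'abb')
j=10 s[j]='a': π[10]=4 (border 'abba')
j=11 s[j]='b': k: 4→1; π[11]=2 (border 'ab')
j=12 s[j]='a': k: 2→0; π[12]=1 (border 'a')
j=13 s[j]='b': π[13]=2 (border 'ab')
j=14 s[j]='a': k: 2→0; π[14]=1 (border 'a')
j=15 s[j]='c': k: 1→0; π[15]=0 (border '')
j=16 s[j]='b': π[16]=0 (border '')
j=17 s[j]='a': π[17]=1 (border 'a')

[0, 0, 0, 1, 1, 1, 2, 1, 2, 3, 4, 2, 1, 2, 1, 0, 0, 1]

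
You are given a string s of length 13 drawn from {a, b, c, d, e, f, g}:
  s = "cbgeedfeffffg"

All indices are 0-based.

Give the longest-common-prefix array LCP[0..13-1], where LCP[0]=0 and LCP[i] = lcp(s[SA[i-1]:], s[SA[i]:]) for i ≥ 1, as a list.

rank→(start, suffix):
  0 → (1, 'bgeedfeffffg')
  1 → (0, 'cbgeedfeffffg')
  2 → (5, 'dfeffffg')
  3 → (4, 'edfeffffg')
  4 → (3, 'eedfeffffg')
  5 → (7, 'effffg')
  6 → (6, 'feffffg')
  7 → (8, 'ffffg')
  8 → (9, 'fffg')
  9 → (10, 'ffg')
  10 → (11, 'fg')
  11 → (12, 'g')
  12 → (2, 'geedfeffffg')

SA = [1, 0, 5, 4, 3, 7, 6, 8, 9, 10, 11, 12, 2]
rank  pair      lcp
   1  s[1:],s[0:]  0  ''
   2  s[0:],s[5:]  0  ''
   3  s[5:],s[4:]  0  ''
   4  s[4:],s[3:]  1  'e'
   5  s[3:],s[7:]  1  'e'
   6  s[7:],s[6:]  0  ''
   7  s[6:],s[8:]  1  'f'
   8  s[8:],s[9:]  3  'fff'
   9  s[9:],s[10:]  2  'ff'
  10  s[10:],s[11:]  1  'f'
  11  s[11:],s[12:]  0  ''
  12  s[12:],s[2:]  1  'g'

[0, 0, 0, 0, 1, 1, 0, 1, 3, 2, 1, 0, 1]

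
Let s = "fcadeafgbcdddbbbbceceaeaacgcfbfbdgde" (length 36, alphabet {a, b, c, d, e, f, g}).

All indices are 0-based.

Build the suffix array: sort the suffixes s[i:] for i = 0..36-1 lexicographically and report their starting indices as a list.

[23, 24, 2, 21, 5, 13, 14, 15, 8, 16, 31, 29, 1, 9, 19, 17, 27, 25, 12, 11, 10, 34, 3, 32, 35, 22, 20, 4, 18, 30, 28, 0, 6, 7, 26, 33]

rank→(start, suffix):
  0 → (23, 'aacgcfbfbdgde')
  1 → (24, 'acgcfbfbdgde')
  2 → (2, 'adeafgbcdddbbbbceceaeaacgcfbfbdgde')
  3 → (21, 'aeaacgcfbfbdgde')
  4 → (5, 'afgbcdddbbbbceceaeaacgcfbfbdgde')
  5 → (13, 'bbbbceceaeaacgcfbfbdgde')
  6 → (14, 'bbbceceaeaacgcfbfbdgde')
  7 → (15, 'bbceceaeaacgcfbfbdgde')
  8 → (8, 'bcdddbbbbceceaeaacgcfbfbdgde')
  9 → (16, 'bceceaeaacgcfbfbdgde')
  10 → (31, 'bdgde')
  11 → (29, 'bfbdgde')
  12 → (1, 'cadeafgbcdddbbbbceceaeaacgcfbfbdgde')
  13 → (9, 'cdddbbbbceceaeaacgcfbfbdgde')
  14 → (19, 'ceaeaacgcfbfbdgde')
  15 → (17, 'ceceaeaacgcfbfbdgde')
  16 → (27, 'cfbfbdgde')
  17 → (25, 'cgcfbfbdgde')
  18 → (12, 'dbbbbceceaeaacgcfbfbdgde')
  19 → (11, 'ddbbbbceceaeaacgcfbfbdgde')
  20 → (10, 'dddbbbbceceaeaacgcfbfbdgde')
  21 → (34, 'de')
  22 → (3, 'deafgbcdddbbbbceceaeaacgcfbfbdgde')
  23 → (32, 'dgde')
  24 → (35, 'e')
  25 → (22, 'eaacgcfbfbdgde')
  26 → (20, 'eaeaacgcfbfbdgde')
  27 → (4, 'eafgbcdddbbbbceceaeaacgcfbfbdgde')
  28 → (18, 'eceaeaacgcfbfbdgde')
  29 → (30, 'fbdgde')
  30 → (28, 'fbfbdgde')
  31 → (0, 'fcadeafgbcdddbbbbceceaeaacgcfbfbdgde')
  32 → (6, 'fgbcdddbbbbceceaeaacgcfbfbdgde')
  33 → (7, 'gbcdddbbbbceceaeaacgcfbfbdgde')
  34 → (26, 'gcfbfbdgde')
  35 → (33, 'gde')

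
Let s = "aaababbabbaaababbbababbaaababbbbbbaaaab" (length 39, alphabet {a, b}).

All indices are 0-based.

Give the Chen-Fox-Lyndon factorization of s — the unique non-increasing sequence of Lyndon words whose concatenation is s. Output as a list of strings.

emit factor 1: 'aaababbabbaaababbbababbaaababbbbbb' (i=0, period=34)
emit factor 2: 'aaaab' (i=34, period=5)

["aaababbabbaaababbbababbaaababbbbbb", "aaaab"]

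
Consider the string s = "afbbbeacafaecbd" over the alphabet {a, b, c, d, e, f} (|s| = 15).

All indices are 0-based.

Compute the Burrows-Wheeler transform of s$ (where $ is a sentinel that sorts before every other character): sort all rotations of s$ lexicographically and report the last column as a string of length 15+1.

defc$fbcbaebbaaa

rank  rotation          last
    0  $afbbbeacafaecbd  d
    1  acafaecbd$afbbbe  e
    2  aecbd$afbbbeacaf  f
    3  afaecbd$afbbbeac  c
    4  afbbbeacafaecbd$  $
    5  bbbeacafaecbd$af  f
    6  bbeacafaecbd$afb  b
    7  bd$afbbbeacafaec  c
    8  beacafaecbd$afbb  b
    9  cafaecbd$afbbbea  a
   10  cbd$afbbbeacafae  e
   11  d$afbbbeacafaecb  b
   12  eacafaecbd$afbbb  b
   13  ecbd$afbbbeacafa  a
   14  faecbd$afbbbeaca  a
   15  fbbbeacafaecbd$a  a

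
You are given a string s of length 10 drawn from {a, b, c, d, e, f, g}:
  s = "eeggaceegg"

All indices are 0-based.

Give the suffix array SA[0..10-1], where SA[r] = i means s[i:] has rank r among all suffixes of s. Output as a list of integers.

sorted suffixes:
  #0 SA[0]=4  'aceegg'
  #1 SA[1]=5  'ceegg'
  #2 SA[2]=6  'eegg'
  #3 SA[3]=0  'eeggaceegg'
  #4 SA[4]=7  'egg'
  #5 SA[5]=1  'eggaceegg'
  #6 SA[6]=9  'g'
  #7 SA[7]=3  'gaceegg'
  #8 SA[8]=8  'gg'
  #9 SA[9]=2  'ggaceegg'

[4, 5, 6, 0, 7, 1, 9, 3, 8, 2]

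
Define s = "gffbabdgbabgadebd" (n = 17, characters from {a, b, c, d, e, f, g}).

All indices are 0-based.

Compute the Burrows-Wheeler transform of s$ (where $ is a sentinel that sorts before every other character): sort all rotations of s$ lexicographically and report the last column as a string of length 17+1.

dbbgfgeaababdfgbd$

rank  rotation            last
    0  $gffbabdgbabgadebd  d
    1  abdgbabgadebd$gffb  b
    2  abgadebd$gffbabdgb  b
    3  adebd$gffbabdgbabg  g
    4  babdgbabgadebd$gff  f
    5  babgadebd$gffbabdg  g
    6  bd$gffbabdgbabgade  e
    7  bdgbabgadebd$gffba  a
    8  bgadebd$gffbabdgba  a
    9  d$gffbabdgbabgadeb  b
   10  debd$gffbabdgbabga  a
   11  dgbabgadebd$gffbab  b
   12  ebd$gffbabdgbabgad  d
   13  fbabdgbabgadebd$gf  f
   14  ffbabdgbabgadebd$g  g
   15  gadebd$gffbabdgbab  b
   16  gbabgadebd$gffbabd  d
   17  gffbabdgbabgadebd$  $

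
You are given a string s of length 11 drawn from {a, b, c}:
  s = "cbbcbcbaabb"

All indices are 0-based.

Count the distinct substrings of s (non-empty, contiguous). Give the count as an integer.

53

sorted suffixes:
  #0 SA[0]=7  'aabb'
  #1 SA[1]=8  'abb'
  #2 SA[2]=10  'b'
  #3 SA[3]=6  'baabb'
  #4 SA[4]=9  'bb'
  #5 SA[5]=1  'bbcbcbaabb'
  #6 SA[6]=4  'bcbaabb'
  #7 SA[7]=2  'bcbcbaabb'
  #8 SA[8]=5  'cbaabb'
  #9 SA[9]=0  'cbbcbcbaabb'
  #10 SA[10]=3  'cbcbaabb'

SA = [7, 8, 10, 6, 9, 1, 4, 2, 5, 0, 3]
i: (SA[i-1],SA[i]) lcp shared
  1: (7,8) 1 'a'
  2: (8,10) 0 ''
  3: (10,6) 1 'b'
  4: (6,9) 1 'b'
  5: (9,1) 2 'bb'
  6: (1,4) 1 'b'
  7: (4,2) 3 'bcb'
  8: (2,5) 0 ''
  9: (5,0) 2 'cb'
  10: (0,3) 2 'cb'

n(n+1)/2 = 11·12/2 = 66
Σ LCP = 0 + 1 + 0 + 1 + 1 + 2 + 1 + 3 + 0 + 2 + 2 = 13
distinct = 66 − 13 = 53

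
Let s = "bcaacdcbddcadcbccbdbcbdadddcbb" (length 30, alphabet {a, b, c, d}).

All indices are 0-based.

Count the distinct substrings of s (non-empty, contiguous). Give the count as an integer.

sorted suffixes:
  #0 SA[0]=2  'aacdcbddcadcbccbdbcbdadddcbb'
  #1 SA[1]=3  'acdcbddcadcbccbdbcbdadddcbb'
  #2 SA[2]=11  'adcbccbdbcbdadddcbb'
  #3 SA[3]=23  'adddcbb'
  #4 SA[4]=29  'b'
  #5 SA[5]=28  'bb'
  #6 SA[6]=0  'bcaacdcbddcadcbccbdbcbdadddcbb'
  #7 SA[7]=19  'bcbdadddcbb'
  #8 SA[8]=14  'bccbdbcbdadddcbb'
  #9 SA[9]=21  'bdadddcbb'
  #10 SA[10]=17  'bdbcbdadddcbb'
  #11 SA[11]=7  'bddcadcbccbdbcbdadddcbb'
  #12 SA[12]=1  'caacdcbddcadcbccbdbcbdadddcbb'
  #13 SA[13]=10  'cadcbccbdbcbdadddcbb'
  #14 SA[14]=27  'cbb'
  #15 SA[15]=13  'cbccbdbcbdadddcbb'
  #16 SA[16]=20  'cbdadddcbb'
  #17 SA[17]=16  'cbdbcbdadddcbb'
  #18 SA[18]=6  'cbddcadcbccbdbcbdadddcbb'
  #19 SA[19]=15  'ccbdbcbdadddcbb'
  #20 SA[20]=4  'cdcbddcadcbccbdbcbdadddcbb'
  #21 SA[21]=22  'dadddcbb'
  #22 SA[22]=18  'dbcbdadddcbb'
  #23 SA[23]=9  'dcadcbccbdbcbdadddcbb'
  #24 SA[24]=26  'dcbb'
  #25 SA[25]=12  'dcbccbdbcbdadddcbb'
  #26 SA[26]=5  'dcbddcadcbccbdbcbdadddcbb'
  #27 SA[27]=8  'ddcadcbccbdbcbdadddcbb'
  #28 SA[28]=25  'ddcbb'
  #29 SA[29]=24  'dddcbb'

SA = [2, 3, 11, 23, 29, 28, 0, 19, 14, 21, 17, 7, 1, 10, 27, 13, 20, 16, 6, 15, 4, 22, 18, 9, 26, 12, 5, 8, 25, 24]
[i] adj suffixes → lcp
  [1] 2/3 → 1 ('a')
  [2] 3/11 → 1 ('a')
  [3] 11/23 → 2 ('ad')
  [4] 23/29 → 0 ('')
  [5] 29/28 → 1 ('b')
  [6] 28/0 → 1 ('b')
  [7] 0/19 → 2 ('bc')
  [8] 19/14 → 2 ('bc')
  [9] 14/21 → 1 ('b')
  [10] 21/17 → 2 ('bd')
  [11] 17/7 → 2 ('bd')
  [12] 7/1 → 0 ('')
  [13] 1/10 → 2 ('ca')
  [14] 10/27 → 1 ('c')
  [15] 27/13 → 2 ('cb')
  [16] 13/20 → 2 ('cb')
  [17] 20/16 → 3 ('cbd')
  [18] 16/6 → 3 ('cbd')
  [19] 6/15 → 1 ('c')
  [20] 15/4 → 1 ('c')
  [21] 4/22 → 0 ('')
  [22] 22/18 → 1 ('d')
  [23] 18/9 → 1 ('d')
  [24] 9/26 → 2 ('dc')
  [25] 26/12 → 3 ('dcb')
  [26] 12/5 → 3 ('dcb')
  [27] 5/8 → 1 ('d')
  [28] 8/25 → 3 ('ddc')
  [29] 25/24 → 2 ('dd')

n(n+1)/2 = 30·31/2 = 465
Σ LCP = 0 + 1 + 1 + 2 + 0 + 1 + 1 + 2 + 2 + 1 + 2 + 2 + 0 + 2 + 1 + 2 + 2 + 3 + 3 + 1 + 1 + 0 + 1 + 1 + 2 + 3 + 3 + 1 + 3 + 2 = 46
distinct = 465 − 46 = 419

419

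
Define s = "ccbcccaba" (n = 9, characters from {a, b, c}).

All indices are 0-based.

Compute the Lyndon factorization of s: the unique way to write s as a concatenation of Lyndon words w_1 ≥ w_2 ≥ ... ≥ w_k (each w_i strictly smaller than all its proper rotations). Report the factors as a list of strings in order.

["c", "c", "bccc", "ab", "a"]

emit factor 1: 'c' (i=0, period=1)
emit factor 2: 'c' (i=1, period=1)
emit factor 3: 'bccc' (i=2, period=4)
emit factor 4: 'ab' (i=6, period=2)
emit factor 5: 'a' (i=8, period=1)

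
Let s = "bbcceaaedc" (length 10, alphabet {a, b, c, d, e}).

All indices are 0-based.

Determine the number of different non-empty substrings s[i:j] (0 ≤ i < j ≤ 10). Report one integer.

sorted suffixes:
  #0 SA[0]=5  'aaedc'
  #1 SA[1]=6  'aedc'
  #2 SA[2]=0  'bbcceaaedc'
  #3 SA[3]=1  'bcceaaedc'
  #4 SA[4]=9  'c'
  #5 SA[5]=2  'cceaaedc'
  #6 SA[6]=3  'ceaaedc'
  #7 SA[7]=8  'dc'
  #8 SA[8]=4  'eaaedc'
  #9 SA[9]=7  'edc'

SA = [5, 6, 0, 1, 9, 2, 3, 8, 4, 7]
i: (SA[i-1],SA[i]) lcp shared
  1: (5,6) 1 'a'
  2: (6,0) 0 ''
  3: (0,1) 1 'b'
  4: (1,9) 0 ''
  5: (9,2) 1 'c'
  6: (2,3) 1 'c'
  7: (3,8) 0 ''
  8: (8,4) 0 ''
  9: (4,7) 1 'e'

n(n+1)/2 = 10·11/2 = 55
Σ LCP = 0 + 1 + 0 + 1 + 0 + 1 + 1 + 0 + 0 + 1 = 5
distinct = 55 − 5 = 50

50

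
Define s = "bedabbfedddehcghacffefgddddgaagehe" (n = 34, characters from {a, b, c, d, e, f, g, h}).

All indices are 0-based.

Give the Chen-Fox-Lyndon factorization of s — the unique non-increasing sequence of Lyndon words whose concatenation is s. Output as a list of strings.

emit factor 1: 'bed' (i=0, period=3)
emit factor 2: 'abbfedddehcghacffefgddddg' (i=3, period=25)
emit factor 3: 'aagehe' (i=28, period=6)

["bed", "abbfedddehcghacffefgddddg", "aagehe"]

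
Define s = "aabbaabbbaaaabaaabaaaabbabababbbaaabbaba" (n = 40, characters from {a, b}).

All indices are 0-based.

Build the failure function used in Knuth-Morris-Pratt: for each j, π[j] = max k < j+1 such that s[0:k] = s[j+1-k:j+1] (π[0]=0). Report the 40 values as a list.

π[0] = 0
j=1 s[j]='a': π[1]=1 (border 'a')
j=2 s[j]='b': k: 1→0; π[2]=0 (border '')
j=3 s[j]='b': π[3]=0 (border '')
j=4 s[j]='a': π[4]=1 (border 'a')
j=5 s[j]='a': π[5]=2 (border 'aa')
j=6 s[j]='b': π[6]=3 (border 'aab')
j=7 s[j]='b': π[7]=4 (border 'aabb')
j=8 s[j]='b': k: 4→0; π[8]=0 (border '')
j=9 s[j]='a': π[9]=1 (border 'a')
j=10 s[j]='a': π[10]=2 (border 'aa')
j=11 s[j]='a': k: 2→1; π[11]=2 (border 'aa')
j=12 s[j]='a': k: 2→1; π[12]=2 (border 'aa')
j=13 s[j]='b': π[13]=3 (border 'aab')
j=14 s[j]='a': k: 3→0; π[14]=1 (border 'a')
j=15 s[j]='a': π[15]=2 (border 'aa')
j=16 s[j]='a': k: 2→1; π[16]=2 (border 'aa')
j=17 s[j]='b': π[17]=3 (border 'aab')
j=18 s[j]='a': k: 3→0; π[18]=1 (border 'a')
j=19 s[j]='a': π[19]=2 (border 'aa')
j=20 s[j]='a': k: 2→1; π[20]=2 (border 'aa')
j=21 s[j]='a': k: 2→1; π[21]=2 (border 'aa')
j=22 s[j]='b': π[22]=3 (border 'aab')
j=23 s[j]='b': π[23]=4 (border 'aabb')
j=24 s[j]='a': π[24]=5 (border 'aabba')
j=25 s[j]='b': k: 5→1→0; π[25]=0 (border '')
j=26 s[j]='a': π[26]=1 (border 'a')
j=27 s[j]='b': k: 1→0; π[27]=0 (border '')
j=28 s[j]='a': π[28]=1 (border 'a')
j=29 s[j]='b': k: 1→0; π[29]=0 (border '')
j=30 s[j]='b': π[30]=0 (border '')
j=31 s[j]='b': π[31]=0 (border '')
j=32 s[j]='a': π[32]=1 (border 'a')
j=33 s[j]='a': π[33]=2 (border 'aa')
j=34 s[j]='a': k: 2→1; π[34]=2 (border 'aa')
j=35 s[j]='b': π[35]=3 (border 'aab')
j=36 s[j]='b': π[36]=4 (border 'aabb')
j=37 s[j]='a': π[37]=5 (border 'aabba')
j=38 s[j]='b': k: 5→1→0; π[38]=0 (border '')
j=39 s[j]='a': π[39]=1 (border 'a')

[0, 1, 0, 0, 1, 2, 3, 4, 0, 1, 2, 2, 2, 3, 1, 2, 2, 3, 1, 2, 2, 2, 3, 4, 5, 0, 1, 0, 1, 0, 0, 0, 1, 2, 2, 3, 4, 5, 0, 1]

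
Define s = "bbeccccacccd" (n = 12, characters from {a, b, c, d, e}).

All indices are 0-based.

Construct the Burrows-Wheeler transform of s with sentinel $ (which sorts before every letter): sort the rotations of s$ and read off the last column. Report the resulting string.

dc$bccceacccb

rank  rotation       last
    0  $bbeccccacccd  d
    1  acccd$bbecccc  c
    2  bbeccccacccd$  $
    3  beccccacccd$b  b
    4  cacccd$bbeccc  c
    5  ccacccd$bbecc  c
    6  cccacccd$bbec  c
    7  ccccacccd$bbe  e
    8  cccd$bbecccca  a
    9  ccd$bbeccccac  c
   10  cd$bbeccccacc  c
   11  d$bbeccccaccc  c
   12  eccccacccd$bb  b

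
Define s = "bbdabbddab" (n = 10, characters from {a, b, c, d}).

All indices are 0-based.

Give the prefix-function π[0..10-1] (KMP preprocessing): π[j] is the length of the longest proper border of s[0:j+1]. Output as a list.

π[0] = 0
j=1 s[j]='b': π[1]=1 (border 'b')
j=2 s[j]='d': k: 1→0; π[2]=0 (border '')
j=3 s[j]='a': π[3]=0 (border '')
j=4 s[j]='b': π[4]=1 (border 'b')
j=5 s[j]='b': π[5]=2 (border 'bb')
j=6 s[j]='d': π[6]=3 (border 'bbd')
j=7 s[j]='d': k: 3→0; π[7]=0 (border '')
j=8 s[j]='a': π[8]=0 (border '')
j=9 s[j]='b': π[9]=1 (border 'b')

[0, 1, 0, 0, 1, 2, 3, 0, 0, 1]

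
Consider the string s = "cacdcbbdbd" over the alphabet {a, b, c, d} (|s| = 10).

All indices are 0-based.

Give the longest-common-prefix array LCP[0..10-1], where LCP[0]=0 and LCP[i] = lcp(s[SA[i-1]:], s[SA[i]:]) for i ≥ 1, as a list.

[0, 0, 1, 2, 0, 1, 1, 0, 1, 1]

rank→(start, suffix):
  0 → (1, 'acdcbbdbd')
  1 → (5, 'bbdbd')
  2 → (8, 'bd')
  3 → (6, 'bdbd')
  4 → (0, 'cacdcbbdbd')
  5 → (4, 'cbbdbd')
  6 → (2, 'cdcbbdbd')
  7 → (9, 'd')
  8 → (7, 'dbd')
  9 → (3, 'dcbbdbd')

SA = [1, 5, 8, 6, 0, 4, 2, 9, 7, 3]
i: (SA[i-1],SA[i]) lcp shared
  1: (1,5) 0 ''
  2: (5,8) 1 'b'
  3: (8,6) 2 'bd'
  4: (6,0) 0 ''
  5: (0,4) 1 'c'
  6: (4,2) 1 'c'
  7: (2,9) 0 ''
  8: (9,7) 1 'd'
  9: (7,3) 1 'd'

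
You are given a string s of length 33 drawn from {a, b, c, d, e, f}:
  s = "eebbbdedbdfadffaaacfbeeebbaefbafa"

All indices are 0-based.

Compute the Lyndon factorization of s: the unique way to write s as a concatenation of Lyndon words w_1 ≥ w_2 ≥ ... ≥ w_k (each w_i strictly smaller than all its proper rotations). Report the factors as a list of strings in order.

emit factor 1: 'e' (i=0, period=1)
emit factor 2: 'e' (i=1, period=1)
emit factor 3: 'bbbdedbdf' (i=2, period=9)
emit factor 4: 'adff' (i=11, period=4)
emit factor 5: 'aaacfbeeebbaefbaf' (i=15, period=17)
emit factor 6: 'a' (i=32, period=1)

["e", "e", "bbbdedbdf", "adff", "aaacfbeeebbaefbaf", "a"]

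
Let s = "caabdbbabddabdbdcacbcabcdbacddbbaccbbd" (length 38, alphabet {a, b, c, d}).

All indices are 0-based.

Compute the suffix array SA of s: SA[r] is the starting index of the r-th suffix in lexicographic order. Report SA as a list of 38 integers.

[1, 21, 2, 11, 7, 17, 32, 26, 6, 31, 25, 5, 30, 35, 19, 22, 36, 3, 12, 14, 8, 0, 20, 16, 34, 18, 33, 23, 27, 37, 10, 24, 4, 29, 13, 15, 9, 28]

sorted suffixes:
  #0 SA[0]=1  'aabdbbabddabdbdcacbcabcdbacddbbaccbbd'
  #1 SA[1]=21  'abcdbacddbbaccbbd'
  #2 SA[2]=2  'abdbbabddabdbdcacbcabcdbacddbbaccbbd'
  #3 SA[3]=11  'abdbdcacbcabcdbacddbbaccbbd'
  #4 SA[4]=7  'abddabdbdcacbcabcdbacddbbaccbbd'
  #5 SA[5]=17  'acbcabcdbacddbbaccbbd'
  #6 SA[6]=32  'accbbd'
  #7 SA[7]=26  'acddbbaccbbd'
  #8 SA[8]=6  'babddabdbdcacbcabcdbacddbbaccbbd'
  #9 SA[9]=31  'baccbbd'
  #10 SA[10]=25  'bacddbbaccbbd'
  #11 SA[11]=5  'bbabddabdbdcacbcabcdbacddbbaccbbd'
  #12 SA[12]=30  'bbaccbbd'
  #13 SA[13]=35  'bbd'
  #14 SA[14]=19  'bcabcdbacddbbaccbbd'
  #15 SA[15]=22  'bcdbacddbbaccbbd'
  #16 SA[16]=36  'bd'
  #17 SA[17]=3  'bdbbabddabdbdcacbcabcdbacddbbaccbbd'
  #18 SA[18]=12  'bdbdcacbcabcdbacddbbaccbbd'
  #19 SA[19]=14  'bdcacbcabcdbacddbbaccbbd'
  #20 SA[20]=8  'bddabdbdcacbcabcdbacddbbaccbbd'
  #21 SA[21]=0  'caabdbbabddabdbdcacbcabcdbacddbbaccbbd'
  #22 SA[22]=20  'cabcdbacddbbaccbbd'
  #23 SA[23]=16  'cacbcabcdbacddbbaccbbd'
  #24 SA[24]=34  'cbbd'
  #25 SA[25]=18  'cbcabcdbacddbbaccbbd'
  #26 SA[26]=33  'ccbbd'
  #27 SA[27]=23  'cdbacddbbaccbbd'
  #28 SA[28]=27  'cddbbaccbbd'
  #29 SA[29]=37  'd'
  #30 SA[30]=10  'dabdbdcacbcabcdbacddbbaccbbd'
  #31 SA[31]=24  'dbacddbbaccbbd'
  #32 SA[32]=4  'dbbabddabdbdcacbcabcdbacddbbaccbbd'
  #33 SA[33]=29  'dbbaccbbd'
  #34 SA[34]=13  'dbdcacbcabcdbacddbbaccbbd'
  #35 SA[35]=15  'dcacbcabcdbacddbbaccbbd'
  #36 SA[36]=9  'ddabdbdcacbcabcdbacddbbaccbbd'
  #37 SA[37]=28  'ddbbaccbbd'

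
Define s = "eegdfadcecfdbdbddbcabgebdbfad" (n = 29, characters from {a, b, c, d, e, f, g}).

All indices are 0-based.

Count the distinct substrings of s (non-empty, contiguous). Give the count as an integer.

rank→(start, suffix):
  0 → (19, 'abgebdbfad')
  1 → (27, 'ad')
  2 → (5, 'adcecfdbdbddbcabgebdbfad')
  3 → (17, 'bcabgebdbfad')
  4 → (12, 'bdbddbcabgebdbfad')
  5 → (23, 'bdbfad')
  6 → (14, 'bddbcabgebdbfad')
  7 → (25, 'bfad')
  8 → (20, 'bgebdbfad')
  9 → (18, 'cabgebdbfad')
  10 → (7, 'cecfdbdbddbcabgebdbfad')
  11 → (9, 'cfdbdbddbcabgebdbfad')
  12 → (28, 'd')
  13 → (16, 'dbcabgebdbfad')
  14 → (11, 'dbdbddbcabgebdbfad')
  15 → (13, 'dbddbcabgebdbfad')
  16 → (24, 'dbfad')
  17 → (6, 'dcecfdbdbddbcabgebdbfad')
  18 → (15, 'ddbcabgebdbfad')
  19 → (3, 'dfadcecfdbdbddbcabgebdbfad')
  20 → (22, 'ebdbfad')
  21 → (8, 'ecfdbdbddbcabgebdbfad')
  22 → (0, 'eegdfadcecfdbdbddbcabgebdbfad')
  23 → (1, 'egdfadcecfdbdbddbcabgebdbfad')
  24 → (26, 'fad')
  25 → (4, 'fadcecfdbdbddbcabgebdbfad')
  26 → (10, 'fdbdbddbcabgebdbfad')
  27 → (2, 'gdfadcecfdbdbddbcabgebdbfad')
  28 → (21, 'gebdbfad')

SA = [19, 27, 5, 17, 12, 23, 14, 25, 20, 18, 7, 9, 28, 16, 11, 13, 24, 6, 15, 3, 22, 8, 0, 1, 26, 4, 10, 2, 21]
i: (SA[i-1],SA[i]) lcp shared
  1: (19,27) 1 'a'
  2: (27,5) 2 'ad'
  3: (5,17) 0 ''
  4: (17,12) 1 'b'
  5: (12,23) 3 'bdb'
  6: (23,14) 2 'bd'
  7: (14,25) 1 'b'
  8: (25,20) 1 'b'
  9: (20,18) 0 ''
  10: (18,7) 1 'c'
  11: (7,9) 1 'c'
  12: (9,28) 0 ''
  13: (28,16) 1 'd'
  14: (16,11) 2 'db'
  15: (11,13) 3 'dbd'
  16: (13,24) 2 'db'
  17: (24,6) 1 'd'
  18: (6,15) 1 'd'
  19: (15,3) 1 'd'
  20: (3,22) 0 ''
  21: (22,8) 1 'e'
  22: (8,0) 1 'e'
  23: (0,1) 1 'e'
  24: (1,26) 0 ''
  25: (26,4) 3 'fad'
  26: (4,10) 1 'f'
  27: (10,2) 0 ''
  28: (2,21) 1 'g'

n(n+1)/2 = 29·30/2 = 435
Σ LCP = 0 + 1 + 2 + 0 + 1 + 3 + 2 + 1 + 1 + 0 + 1 + 1 + 0 + 1 + 2 + 3 + 2 + 1 + 1 + 1 + 0 + 1 + 1 + 1 + 0 + 3 + 1 + 0 + 1 = 32
distinct = 435 − 32 = 403

403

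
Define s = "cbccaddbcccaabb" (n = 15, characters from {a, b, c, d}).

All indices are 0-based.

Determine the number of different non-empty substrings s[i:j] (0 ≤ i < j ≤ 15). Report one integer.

rank | idx | suffix
   0 |  11 | aabb
   1 |  12 | abb
   2 |   4 | addbcccaabb
   3 |  14 | b
   4 |  13 | bb
   5 |   1 | bccaddbcccaabb
   6 |   7 | bcccaabb
   7 |  10 | caabb
   8 |   3 | caddbcccaabb
   9 |   0 | cbccaddbcccaabb
  10 |   9 | ccaabb
  11 |   2 | ccaddbcccaabb
  12 |   8 | cccaabb
  13 |   6 | dbcccaabb
  14 |   5 | ddbcccaabb

SA = [11, 12, 4, 14, 13, 1, 7, 10, 3, 0, 9, 2, 8, 6, 5]
[i] adj suffixes → lcp
  [1] 11/12 → 1 ('a')
  [2] 12/4 → 1 ('a')
  [3] 4/14 → 0 ('')
  [4] 14/13 → 1 ('b')
  [5] 13/1 → 1 ('b')
  [6] 1/7 → 3 ('bcc')
  [7] 7/10 → 0 ('')
  [8] 10/3 → 2 ('ca')
  [9] 3/0 → 1 ('c')
  [10] 0/9 → 1 ('c')
  [11] 9/2 → 3 ('cca')
  [12] 2/8 → 2 ('cc')
  [13] 8/6 → 0 ('')
  [14] 6/5 → 1 ('d')

n(n+1)/2 = 15·16/2 = 120
Σ LCP = 0 + 1 + 1 + 0 + 1 + 1 + 3 + 0 + 2 + 1 + 1 + 3 + 2 + 0 + 1 = 17
distinct = 120 − 17 = 103

103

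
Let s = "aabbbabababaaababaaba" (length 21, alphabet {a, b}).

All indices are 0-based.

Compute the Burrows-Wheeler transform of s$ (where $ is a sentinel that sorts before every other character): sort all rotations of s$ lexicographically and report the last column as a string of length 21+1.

abbba$abbbabaaaaaaabba

rank  rotation                last
    0  $aabbbabababaaababaaba  a
    1  a$aabbbabababaaababaab  b
    2  aaababaaba$aabbbababab  b
    3  aaba$aabbbabababaaabab  b
    4  aababaaba$aabbbabababa  a
    5  aabbbabababaaababaaba$  $
    6  aba$aabbbabababaaababa  a
    7  abaaababaaba$aabbbabab  b
    8  abaaba$aabbbabababaaab  b
    9  ababaaababaaba$aabbbab  b
   10  ababaaba$aabbbabababaa  a
   11  abababaaababaaba$aabbb  b
   12  abbbabababaaababaaba$a  a
   13  ba$aabbbabababaaababaa  a
   14  baaababaaba$aabbbababa  a
   15  baaba$aabbbabababaaaba  a
   16  babaaababaaba$aabbbaba  a
   17  babaaba$aabbbabababaaa  a
   18  bababaaababaaba$aabbba  a
   19  babababaaababaaba$aabb  b
   20  bbabababaaababaaba$aab  b
   21  bbbabababaaababaaba$aa  a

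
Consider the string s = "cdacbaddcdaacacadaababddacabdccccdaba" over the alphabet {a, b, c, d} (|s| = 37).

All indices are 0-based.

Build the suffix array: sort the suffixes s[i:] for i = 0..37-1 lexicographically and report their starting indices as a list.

[36, 17, 10, 34, 18, 26, 20, 24, 11, 13, 2, 15, 5, 35, 19, 4, 27, 21, 25, 12, 14, 3, 29, 30, 31, 8, 32, 0, 16, 9, 33, 23, 1, 28, 7, 22, 6]

rank→(start, suffix):
  0 → (36, 'a')
  1 → (17, 'aababddacabdccccdaba')
  2 → (10, 'aacacadaababddacabdccccdaba')
  3 → (34, 'aba')
  4 → (18, 'ababddacabdccccdaba')
  5 → (26, 'abdccccdaba')
  6 → (20, 'abddacabdccccdaba')
  7 → (24, 'acabdccccdaba')
  8 → (11, 'acacadaababddacabdccccdaba')
  9 → (13, 'acadaababddacabdccccdaba')
  10 → (2, 'acbaddcdaacacadaababddacabdccccdaba')
  11 → (15, 'adaababddacabdccccdaba')
  12 → (5, 'addcdaacacadaababddacabdccccdaba')
  13 → (35, 'ba')
  14 → (19, 'babddacabdccccdaba')
  15 → (4, 'baddcdaacacadaababddacabdccccdaba')
  16 → (27, 'bdccccdaba')
  17 → (21, 'bddacabdccccdaba')
  18 → (25, 'cabdccccdaba')
  19 → (12, 'cacadaababddacabdccccdaba')
  20 → (14, 'cadaababddacabdccccdaba')
  21 → (3, 'cbaddcdaacacadaababddacabdccccdaba')
  22 → (29, 'ccccdaba')
  23 → (30, 'cccdaba')
  24 → (31, 'ccdaba')
  25 → (8, 'cdaacacadaababddacabdccccdaba')
  26 → (32, 'cdaba')
  27 → (0, 'cdacbaddcdaacacadaababddacabdccccdaba')
  28 → (16, 'daababddacabdccccdaba')
  29 → (9, 'daacacadaababddacabdccccdaba')
  30 → (33, 'daba')
  31 → (23, 'dacabdccccdaba')
  32 → (1, 'dacbaddcdaacacadaababddacabdccccdaba')
  33 → (28, 'dccccdaba')
  34 → (7, 'dcdaacacadaababddacabdccccdaba')
  35 → (22, 'ddacabdccccdaba')
  36 → (6, 'ddcdaacacadaababddacabdccccdaba')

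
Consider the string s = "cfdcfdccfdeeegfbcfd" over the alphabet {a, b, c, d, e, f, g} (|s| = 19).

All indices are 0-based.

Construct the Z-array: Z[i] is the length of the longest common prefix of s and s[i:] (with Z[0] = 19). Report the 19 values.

Z[0]=19
i=1: fresh scan; Z[1]=0
i=2: fresh scan; Z[2]=0
i=3: fresh scan; Z[3]=4 extend→box=[3,7)
i=4: min(r-i=3, Z[1]=0)=0; Z[4]=0
i=5: min(r-i=2, Z[2]=0)=0; Z[5]=0
i=6: min(r-i=1, Z[3]=4)=1; Z[6]=1
i=7: fresh scan; Z[7]=3 extend→box=[7,10)
i=8: min(r-i=2, Z[1]=0)=0; Z[8]=0
i=9: min(r-i=1, Z[2]=0)=0; Z[9]=0
i=10: fresh scan; Z[10]=0
i=11: fresh scan; Z[11]=0
i=12: fresh scan; Z[12]=0
i=13: fresh scan; Z[13]=0
i=14: fresh scan; Z[14]=0
i=15: fresh scan; Z[15]=0
i=16: fresh scan; Z[16]=3 extend→box=[16,19)
i=17: min(r-i=2, Z[1]=0)=0; Z[17]=0
i=18: min(r-i=1, Z[2]=0)=0; Z[18]=0

[19, 0, 0, 4, 0, 0, 1, 3, 0, 0, 0, 0, 0, 0, 0, 0, 3, 0, 0]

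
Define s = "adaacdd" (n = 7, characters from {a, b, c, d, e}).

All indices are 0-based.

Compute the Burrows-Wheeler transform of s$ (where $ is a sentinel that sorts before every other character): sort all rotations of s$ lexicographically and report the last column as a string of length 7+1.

rank  rotation  last
    0  $adaacdd  d
    1  aacdd$ad  d
    2  acdd$ada  a
    3  adaacdd$  $
    4  cdd$adaa  a
    5  d$adaacd  d
    6  daacdd$a  a
    7  dd$adaac  c

dda$adac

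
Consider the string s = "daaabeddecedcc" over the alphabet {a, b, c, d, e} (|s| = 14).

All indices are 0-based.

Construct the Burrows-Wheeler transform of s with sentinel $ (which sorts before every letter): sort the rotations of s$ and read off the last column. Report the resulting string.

rank  rotation         last
    0  $daaabeddecedcc  c
    1  aaabeddecedcc$d  d
    2  aabeddecedcc$da  a
    3  abeddecedcc$daa  a
    4  beddecedcc$daaa  a
    5  c$daaabeddecedc  c
    6  cc$daaabeddeced  d
    7  cedcc$daaabedde  e
    8  daaabeddecedcc$  $
    9  dcc$daaabeddece  e
   10  ddecedcc$daaabe  e
   11  decedcc$daaabed  d
   12  ecedcc$daaabedd  d
   13  edcc$daaabeddec  c
   14  eddecedcc$daaab  b

cdaaacde$eeddcb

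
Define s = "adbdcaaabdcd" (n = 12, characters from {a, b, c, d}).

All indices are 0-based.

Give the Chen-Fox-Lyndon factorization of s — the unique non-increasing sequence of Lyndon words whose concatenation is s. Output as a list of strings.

["adbdc", "aaabdcd"]

emit factor 1: 'adbdc' (i=0, period=5)
emit factor 2: 'aaabdcd' (i=5, period=7)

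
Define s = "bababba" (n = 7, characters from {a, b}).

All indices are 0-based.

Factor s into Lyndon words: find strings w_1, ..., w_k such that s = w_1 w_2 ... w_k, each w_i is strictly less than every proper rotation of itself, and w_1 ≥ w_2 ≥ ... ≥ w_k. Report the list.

emit factor 1: 'b' (i=0, period=1)
emit factor 2: 'ababb' (i=1, period=5)
emit factor 3: 'a' (i=6, period=1)

["b", "ababb", "a"]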